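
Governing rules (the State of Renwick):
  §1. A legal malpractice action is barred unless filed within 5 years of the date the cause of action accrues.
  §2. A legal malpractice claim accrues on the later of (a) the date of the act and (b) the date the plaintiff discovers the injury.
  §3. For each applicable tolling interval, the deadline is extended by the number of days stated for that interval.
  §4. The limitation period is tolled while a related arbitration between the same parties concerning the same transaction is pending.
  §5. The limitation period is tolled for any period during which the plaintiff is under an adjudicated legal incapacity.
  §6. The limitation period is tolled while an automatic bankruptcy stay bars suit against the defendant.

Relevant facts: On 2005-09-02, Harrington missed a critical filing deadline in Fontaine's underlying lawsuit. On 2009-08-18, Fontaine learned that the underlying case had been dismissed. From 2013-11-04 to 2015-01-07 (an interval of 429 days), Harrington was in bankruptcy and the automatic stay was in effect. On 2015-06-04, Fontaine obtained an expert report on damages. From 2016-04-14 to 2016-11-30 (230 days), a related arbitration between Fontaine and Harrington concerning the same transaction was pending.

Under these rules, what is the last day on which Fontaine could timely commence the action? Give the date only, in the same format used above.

The claim accrued on 2009-08-18 — the later of the 2005-09-02 act and the 2009-08-18 discovery.
5 years from 2009-08-18 is 2014-08-18.
The automatic bankruptcy stay from 2013-11-04 to 2015-01-07 tolled the period for 429 days, extending the deadline to 2015-10-21.
The pending related arbitration from 2016-04-14 to 2016-11-30 began after the period had already run on 2015-10-21, so it has no tolling effect.
None of the other events listed affects the running of the period under the stated rules.

2015-10-21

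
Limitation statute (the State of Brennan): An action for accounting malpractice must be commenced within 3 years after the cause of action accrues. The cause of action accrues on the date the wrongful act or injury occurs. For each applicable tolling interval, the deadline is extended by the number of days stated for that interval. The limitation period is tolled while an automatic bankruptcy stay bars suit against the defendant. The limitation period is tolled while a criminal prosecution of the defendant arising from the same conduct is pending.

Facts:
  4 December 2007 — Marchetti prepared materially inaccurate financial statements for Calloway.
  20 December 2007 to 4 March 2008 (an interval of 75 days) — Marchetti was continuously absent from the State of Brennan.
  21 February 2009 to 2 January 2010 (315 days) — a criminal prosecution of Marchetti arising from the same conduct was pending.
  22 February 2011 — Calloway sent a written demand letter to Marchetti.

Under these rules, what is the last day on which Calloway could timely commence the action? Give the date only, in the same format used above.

The limitation period began to run on 4 December 2007.
Adding the 3 years base period to 4 December 2007 gives a deadline of 4 December 2010, before any tolling.
Because the pending criminal prosecution ran from 21 February 2009 to 2 January 2010, the deadline is extended by 315 days to 15 October 2011.
No stated provision tolls the period for the defendant's absence, so the interval from 20 December 2007 to 4 March 2008 has no effect on the deadline.
None of the other events listed affects the running of the period under the stated rules.

15 October 2011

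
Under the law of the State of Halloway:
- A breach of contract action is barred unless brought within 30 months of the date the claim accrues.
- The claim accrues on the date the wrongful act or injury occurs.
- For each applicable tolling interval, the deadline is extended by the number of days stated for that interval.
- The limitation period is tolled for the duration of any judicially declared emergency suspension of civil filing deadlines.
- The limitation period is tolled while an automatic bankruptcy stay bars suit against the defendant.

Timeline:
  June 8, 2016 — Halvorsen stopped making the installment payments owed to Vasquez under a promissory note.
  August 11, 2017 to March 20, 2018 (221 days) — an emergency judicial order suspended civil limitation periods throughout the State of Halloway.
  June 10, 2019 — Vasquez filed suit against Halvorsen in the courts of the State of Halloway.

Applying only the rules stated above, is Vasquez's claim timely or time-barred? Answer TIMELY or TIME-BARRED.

The limitation period began to run on June 8, 2016.
30 months from June 8, 2016 is December 8, 2018.
The period was tolled for 221 days by the emergency suspension of filing deadlines (August 11, 2017 to March 20, 2018), pushing the deadline to July 17, 2019.
Vasquez filed on June 10, 2019, before the July 17, 2019 deadline, so the action is timely.

TIMELY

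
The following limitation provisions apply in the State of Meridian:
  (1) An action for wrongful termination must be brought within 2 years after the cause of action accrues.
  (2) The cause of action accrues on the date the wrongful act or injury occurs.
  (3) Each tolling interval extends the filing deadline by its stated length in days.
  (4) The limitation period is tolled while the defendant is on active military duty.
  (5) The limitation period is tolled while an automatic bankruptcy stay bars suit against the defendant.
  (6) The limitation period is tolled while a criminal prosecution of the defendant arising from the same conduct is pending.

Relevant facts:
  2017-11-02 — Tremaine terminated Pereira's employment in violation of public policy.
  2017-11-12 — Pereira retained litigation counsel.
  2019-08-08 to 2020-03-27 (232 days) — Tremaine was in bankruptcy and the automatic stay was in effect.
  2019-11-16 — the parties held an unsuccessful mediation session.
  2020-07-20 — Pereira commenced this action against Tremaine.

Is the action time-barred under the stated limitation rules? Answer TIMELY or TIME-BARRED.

The cause of action accrued on 2017-11-02, the date of the act.
2 years from 2017-11-02 is 2019-11-02.
Because the automatic bankruptcy stay ran from 2019-08-08 to 2020-03-27, the deadline is extended by 232 days to 2020-06-21.
The other events in the timeline have no effect on the limitation period under the stated rules.
Pereira filed on 2020-07-20, after the 2020-06-21 deadline, so the action is time-barred.

TIME-BARRED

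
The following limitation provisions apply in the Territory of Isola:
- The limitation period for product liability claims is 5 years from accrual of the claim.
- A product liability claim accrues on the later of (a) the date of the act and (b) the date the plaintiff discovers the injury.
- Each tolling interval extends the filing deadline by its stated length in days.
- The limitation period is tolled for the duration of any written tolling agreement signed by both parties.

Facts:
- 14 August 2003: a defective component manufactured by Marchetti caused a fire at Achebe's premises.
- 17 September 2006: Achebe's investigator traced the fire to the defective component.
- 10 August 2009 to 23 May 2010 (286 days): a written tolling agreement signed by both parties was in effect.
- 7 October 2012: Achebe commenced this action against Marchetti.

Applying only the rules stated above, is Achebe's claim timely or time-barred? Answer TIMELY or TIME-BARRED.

Because discovery on 17 September 2006 post-dates the 14 August 2003 act, accrual under the later-of rule falls on 17 September 2006.
5 years from 17 September 2006 is 17 September 2011.
The written tolling agreement from 10 August 2009 to 23 May 2010 tolled the period for 286 days, extending the deadline to 29 June 2012.
Filing on 7 October 2012 missed the 29 June 2012 deadline — the action is time-barred.

TIME-BARRED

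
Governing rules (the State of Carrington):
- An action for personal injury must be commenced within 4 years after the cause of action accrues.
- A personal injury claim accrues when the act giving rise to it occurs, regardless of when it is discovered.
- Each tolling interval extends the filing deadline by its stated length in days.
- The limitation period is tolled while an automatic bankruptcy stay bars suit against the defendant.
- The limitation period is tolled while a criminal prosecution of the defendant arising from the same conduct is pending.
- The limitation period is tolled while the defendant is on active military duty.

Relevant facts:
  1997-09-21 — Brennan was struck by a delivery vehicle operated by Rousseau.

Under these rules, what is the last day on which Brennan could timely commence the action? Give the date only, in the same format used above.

The cause of action accrued on 1997-09-21, the date of the act.
4 years from 1997-09-21 is 2001-09-21.

2001-09-21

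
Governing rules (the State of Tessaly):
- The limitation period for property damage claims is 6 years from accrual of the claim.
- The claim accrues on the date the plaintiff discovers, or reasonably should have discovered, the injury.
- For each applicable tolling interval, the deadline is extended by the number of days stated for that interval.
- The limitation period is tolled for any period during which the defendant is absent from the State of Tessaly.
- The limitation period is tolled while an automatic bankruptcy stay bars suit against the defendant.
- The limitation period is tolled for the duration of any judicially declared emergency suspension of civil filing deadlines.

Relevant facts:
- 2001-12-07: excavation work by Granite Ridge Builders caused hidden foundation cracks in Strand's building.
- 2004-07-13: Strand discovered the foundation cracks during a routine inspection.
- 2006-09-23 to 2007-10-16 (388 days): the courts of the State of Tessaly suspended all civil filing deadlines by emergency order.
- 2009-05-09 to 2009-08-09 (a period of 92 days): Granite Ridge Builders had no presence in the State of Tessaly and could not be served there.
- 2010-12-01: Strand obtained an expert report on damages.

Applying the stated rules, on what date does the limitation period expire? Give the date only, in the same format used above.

The claim did not accrue until Strand discovered the injury on 2004-07-13; the 2001-12-07 act date does not start the clock under the stated rule.
6 years from 2004-07-13 is 2010-07-13.
Because the emergency suspension of filing deadlines ran from 2006-09-23 to 2007-10-16, the deadline is extended by 388 days to 2011-08-05.
Because the defendant's absence from the jurisdiction ran from 2009-05-09 to 2009-08-09, the deadline is extended by 92 days to 2011-11-05.
None of the other events listed affects the running of the period under the stated rules.

2011-11-05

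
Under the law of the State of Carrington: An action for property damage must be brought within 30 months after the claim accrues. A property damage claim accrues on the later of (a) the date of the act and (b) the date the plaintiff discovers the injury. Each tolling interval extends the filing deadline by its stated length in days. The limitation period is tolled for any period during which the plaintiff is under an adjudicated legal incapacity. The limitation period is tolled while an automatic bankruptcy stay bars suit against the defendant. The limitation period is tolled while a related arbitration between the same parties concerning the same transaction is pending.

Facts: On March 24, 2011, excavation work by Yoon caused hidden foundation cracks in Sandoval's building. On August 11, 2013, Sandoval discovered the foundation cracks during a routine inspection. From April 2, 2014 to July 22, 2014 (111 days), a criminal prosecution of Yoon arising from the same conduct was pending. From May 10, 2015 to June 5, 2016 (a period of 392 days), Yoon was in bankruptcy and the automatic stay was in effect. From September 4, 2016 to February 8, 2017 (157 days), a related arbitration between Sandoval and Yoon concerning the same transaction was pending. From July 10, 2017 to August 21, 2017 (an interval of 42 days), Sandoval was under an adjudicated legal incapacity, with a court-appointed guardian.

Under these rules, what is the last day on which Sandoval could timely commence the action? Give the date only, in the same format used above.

September 24, 2017

Taking the later of the act (March 24, 2011) and discovery (August 11, 2013), the claim accrued on August 11, 2013.
The untolled deadline — 30 months after August 11, 2013 — is February 11, 2016.
Because the automatic bankruptcy stay ran from May 10, 2015 to June 5, 2016, the deadline is extended by 392 days to March 9, 2017.
The period was tolled for 157 days by the pending related arbitration (September 4, 2016 to February 8, 2017), pushing the deadline to August 13, 2017.
The plaintiff's legal incapacity from July 10, 2017 to August 21, 2017 tolled the period for 42 days, extending the deadline to September 24, 2017.
Although a criminal prosecution ran from April 2, 2014 to July 22, 2014, the stated rules do not make that a tolling event, so it is disregarded.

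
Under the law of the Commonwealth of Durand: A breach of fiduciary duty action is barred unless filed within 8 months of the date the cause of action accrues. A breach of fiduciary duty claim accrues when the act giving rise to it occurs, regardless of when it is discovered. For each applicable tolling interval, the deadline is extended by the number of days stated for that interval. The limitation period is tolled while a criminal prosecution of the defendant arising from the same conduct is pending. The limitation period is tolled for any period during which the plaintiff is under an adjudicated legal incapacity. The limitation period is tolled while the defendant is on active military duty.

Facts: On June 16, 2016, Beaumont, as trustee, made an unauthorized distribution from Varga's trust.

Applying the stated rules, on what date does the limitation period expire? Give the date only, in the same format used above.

The claim accrued on June 16, 2016, when the wrongful act occurred.
The untolled deadline — 8 months after June 16, 2016 — is February 16, 2017.

February 16, 2017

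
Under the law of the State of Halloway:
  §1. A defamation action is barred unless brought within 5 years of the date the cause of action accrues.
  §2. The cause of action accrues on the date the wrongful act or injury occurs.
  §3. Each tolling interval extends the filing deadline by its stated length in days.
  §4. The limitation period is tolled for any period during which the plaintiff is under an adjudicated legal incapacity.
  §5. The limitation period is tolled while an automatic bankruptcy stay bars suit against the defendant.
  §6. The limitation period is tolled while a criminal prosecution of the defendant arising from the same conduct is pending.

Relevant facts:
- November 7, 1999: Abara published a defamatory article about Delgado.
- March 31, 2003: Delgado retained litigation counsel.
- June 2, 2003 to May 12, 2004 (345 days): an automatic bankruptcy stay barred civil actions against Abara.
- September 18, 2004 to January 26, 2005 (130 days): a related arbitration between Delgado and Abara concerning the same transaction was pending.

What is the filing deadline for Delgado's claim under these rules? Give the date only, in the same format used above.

The cause of action accrued on November 7, 1999, the date of the act.
5 years from November 7, 1999 is November 7, 2004.
The automatic bankruptcy stay from June 2, 2003 to May 12, 2004 tolled the period for 345 days, extending the deadline to October 18, 2005.
The pending related arbitration from September 18, 2004 to January 26, 2005 does not toll the period, because no stated rule makes a pending arbitration a tolling event.
The other events in the timeline have no effect on the limitation period under the stated rules.

October 18, 2005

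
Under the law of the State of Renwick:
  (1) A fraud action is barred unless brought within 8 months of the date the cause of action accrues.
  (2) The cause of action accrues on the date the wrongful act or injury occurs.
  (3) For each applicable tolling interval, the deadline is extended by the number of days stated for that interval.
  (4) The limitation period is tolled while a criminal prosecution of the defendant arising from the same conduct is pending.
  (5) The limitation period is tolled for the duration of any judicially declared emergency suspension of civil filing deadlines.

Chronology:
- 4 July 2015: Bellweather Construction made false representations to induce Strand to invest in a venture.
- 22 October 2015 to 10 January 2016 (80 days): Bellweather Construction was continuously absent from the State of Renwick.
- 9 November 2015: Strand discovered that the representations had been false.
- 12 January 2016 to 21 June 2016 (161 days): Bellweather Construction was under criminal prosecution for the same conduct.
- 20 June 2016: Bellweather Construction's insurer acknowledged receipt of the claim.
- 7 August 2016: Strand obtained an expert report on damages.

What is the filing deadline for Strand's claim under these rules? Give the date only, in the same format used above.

Because the rule ties accrual to occurrence, the claim accrued on 4 July 2015, not on the 9 November 2015 discovery date.
Adding the 8 months base period to 4 July 2015 gives a deadline of 4 March 2016, before any tolling.
The period was tolled for 161 days by the pending criminal prosecution (12 January 2016 to 21 June 2016), pushing the deadline to 12 August 2016.
Although the defendant's absence ran from 22 October 2015 to 10 January 2016, the stated rules do not make that a tolling event, so it is disregarded.
None of the other events listed affects the running of the period under the stated rules.

12 August 2016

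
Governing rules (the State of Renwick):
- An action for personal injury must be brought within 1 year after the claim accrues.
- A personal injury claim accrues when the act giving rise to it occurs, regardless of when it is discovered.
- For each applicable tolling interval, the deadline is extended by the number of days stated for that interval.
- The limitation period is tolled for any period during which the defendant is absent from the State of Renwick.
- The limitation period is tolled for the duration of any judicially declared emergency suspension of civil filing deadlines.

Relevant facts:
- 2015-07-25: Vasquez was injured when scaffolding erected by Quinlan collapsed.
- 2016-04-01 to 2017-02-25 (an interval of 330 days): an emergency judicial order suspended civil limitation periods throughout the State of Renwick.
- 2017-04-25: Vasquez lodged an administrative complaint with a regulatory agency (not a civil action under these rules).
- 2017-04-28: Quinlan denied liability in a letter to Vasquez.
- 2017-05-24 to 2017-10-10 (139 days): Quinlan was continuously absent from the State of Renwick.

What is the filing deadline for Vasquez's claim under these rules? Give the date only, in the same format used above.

2017-11-06

The limitation period began to run on 2015-07-25.
1 year from 2015-07-25 is 2016-07-25.
Because the emergency suspension of filing deadlines ran from 2016-04-01 to 2017-02-25, the deadline is extended by 330 days to 2017-06-20.
The defendant's absence from the jurisdiction from 2017-05-24 to 2017-10-10 tolled the period for 139 days, extending the deadline to 2017-11-06.
Nothing else in the chronology tolls or restarts the period.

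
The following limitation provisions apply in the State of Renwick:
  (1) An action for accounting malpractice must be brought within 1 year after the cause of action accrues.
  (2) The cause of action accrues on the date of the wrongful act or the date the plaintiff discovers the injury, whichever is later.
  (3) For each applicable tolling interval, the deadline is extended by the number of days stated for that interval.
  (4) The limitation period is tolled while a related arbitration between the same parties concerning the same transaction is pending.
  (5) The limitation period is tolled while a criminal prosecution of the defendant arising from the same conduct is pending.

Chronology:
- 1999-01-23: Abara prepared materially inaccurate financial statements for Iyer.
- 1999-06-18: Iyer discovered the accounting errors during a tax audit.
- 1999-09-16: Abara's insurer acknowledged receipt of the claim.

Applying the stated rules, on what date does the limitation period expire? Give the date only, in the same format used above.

Taking the later of the act (1999-01-23) and discovery (1999-06-18), the claim accrued on 1999-06-18.
The untolled deadline — 1 year after 1999-06-18 — is 2000-06-18.
None of the other events listed affects the running of the period under the stated rules.

2000-06-18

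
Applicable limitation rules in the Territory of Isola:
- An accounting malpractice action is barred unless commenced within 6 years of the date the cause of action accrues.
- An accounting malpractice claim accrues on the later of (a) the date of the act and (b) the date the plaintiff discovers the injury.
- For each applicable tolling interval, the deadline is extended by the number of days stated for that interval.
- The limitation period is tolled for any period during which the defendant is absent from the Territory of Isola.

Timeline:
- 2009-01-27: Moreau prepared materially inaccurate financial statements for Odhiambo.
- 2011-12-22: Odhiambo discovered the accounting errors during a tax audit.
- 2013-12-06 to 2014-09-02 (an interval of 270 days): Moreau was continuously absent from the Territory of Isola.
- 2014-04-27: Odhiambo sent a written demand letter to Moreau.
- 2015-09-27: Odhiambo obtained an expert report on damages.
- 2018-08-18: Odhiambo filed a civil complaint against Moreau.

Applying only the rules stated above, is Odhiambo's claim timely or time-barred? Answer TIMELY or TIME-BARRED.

TIMELY

Taking the later of the act (2009-01-27) and discovery (2011-12-22), the claim accrued on 2011-12-22.
6 years from 2011-12-22 is 2017-12-22.
The period was tolled for 270 days by the defendant's absence from the jurisdiction (2013-12-06 to 2014-09-02), pushing the deadline to 2018-09-18.
Nothing else in the chronology tolls or restarts the period.
Odhiambo filed on 2018-08-18, before the 2018-09-18 deadline, so the action is timely.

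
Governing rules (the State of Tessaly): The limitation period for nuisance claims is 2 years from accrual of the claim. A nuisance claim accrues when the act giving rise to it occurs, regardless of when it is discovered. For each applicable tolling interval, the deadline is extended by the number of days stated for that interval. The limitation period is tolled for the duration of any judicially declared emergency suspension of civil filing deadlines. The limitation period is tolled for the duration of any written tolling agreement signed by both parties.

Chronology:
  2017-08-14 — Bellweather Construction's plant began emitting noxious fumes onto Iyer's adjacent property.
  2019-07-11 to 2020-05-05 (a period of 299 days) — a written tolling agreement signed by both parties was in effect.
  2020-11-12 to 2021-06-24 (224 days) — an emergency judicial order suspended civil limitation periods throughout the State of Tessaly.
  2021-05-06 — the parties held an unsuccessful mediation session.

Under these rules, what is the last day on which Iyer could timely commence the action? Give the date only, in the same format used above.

The limitation period began to run on 2017-08-14.
Adding the 2 years base period to 2017-08-14 gives a deadline of 2019-08-14, before any tolling.
Because the written tolling agreement ran from 2019-07-11 to 2020-05-05, the deadline is extended by 299 days to 2020-06-08.
The emergency suspension of filing deadlines from 2020-11-12 to 2021-06-24 began after the period had already run on 2020-06-08, so it has no tolling effect.
The other events in the timeline have no effect on the limitation period under the stated rules.

2020-06-08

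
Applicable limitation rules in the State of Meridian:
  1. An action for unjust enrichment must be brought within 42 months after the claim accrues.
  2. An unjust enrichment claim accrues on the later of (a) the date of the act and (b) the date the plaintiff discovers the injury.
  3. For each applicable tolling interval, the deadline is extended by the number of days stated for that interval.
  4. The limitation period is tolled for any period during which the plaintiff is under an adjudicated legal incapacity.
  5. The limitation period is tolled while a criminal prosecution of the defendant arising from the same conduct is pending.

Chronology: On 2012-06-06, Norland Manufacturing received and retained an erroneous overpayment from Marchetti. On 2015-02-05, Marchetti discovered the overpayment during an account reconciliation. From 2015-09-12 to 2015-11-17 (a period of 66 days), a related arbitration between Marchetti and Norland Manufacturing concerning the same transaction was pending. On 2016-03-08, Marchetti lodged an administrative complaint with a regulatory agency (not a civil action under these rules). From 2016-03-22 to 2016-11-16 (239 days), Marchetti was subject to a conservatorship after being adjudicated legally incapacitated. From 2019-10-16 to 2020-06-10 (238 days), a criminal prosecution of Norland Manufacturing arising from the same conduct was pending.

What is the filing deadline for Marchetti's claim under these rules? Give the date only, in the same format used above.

Because discovery on 2015-02-05 post-dates the 2012-06-06 act, accrual under the later-of rule falls on 2015-02-05.
The untolled deadline — 42 months after 2015-02-05 — is 2018-08-05.
The plaintiff's legal incapacity from 2016-03-22 to 2016-11-16 tolled the period for 239 days, extending the deadline to 2019-04-01.
By the time the pending criminal prosecution began on 2019-10-16, the limitation period had already expired on 2019-04-01; that interval cannot revive it.
The pending related arbitration from 2015-09-12 to 2015-11-17 does not toll the period, because no stated rule makes a pending arbitration a tolling event.
The other events in the timeline have no effect on the limitation period under the stated rules.

2019-04-01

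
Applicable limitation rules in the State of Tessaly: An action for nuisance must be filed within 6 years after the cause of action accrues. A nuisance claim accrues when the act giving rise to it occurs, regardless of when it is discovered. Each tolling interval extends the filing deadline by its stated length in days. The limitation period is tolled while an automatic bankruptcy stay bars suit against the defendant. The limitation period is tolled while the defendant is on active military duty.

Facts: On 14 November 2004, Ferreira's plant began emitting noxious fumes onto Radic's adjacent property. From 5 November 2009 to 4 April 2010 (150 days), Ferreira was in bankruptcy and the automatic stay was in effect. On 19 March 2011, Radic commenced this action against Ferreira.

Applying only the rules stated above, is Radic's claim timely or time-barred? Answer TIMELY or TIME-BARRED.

TIMELY

The claim accrued on 14 November 2004, when the wrongful act occurred.
The untolled deadline — 6 years after 14 November 2004 — is 14 November 2010.
The period was tolled for 150 days by the automatic bankruptcy stay (5 November 2009 to 4 April 2010), pushing the deadline to 13 April 2011.
Filing on 19 March 2011 beat the 13 April 2011 deadline — the action is timely.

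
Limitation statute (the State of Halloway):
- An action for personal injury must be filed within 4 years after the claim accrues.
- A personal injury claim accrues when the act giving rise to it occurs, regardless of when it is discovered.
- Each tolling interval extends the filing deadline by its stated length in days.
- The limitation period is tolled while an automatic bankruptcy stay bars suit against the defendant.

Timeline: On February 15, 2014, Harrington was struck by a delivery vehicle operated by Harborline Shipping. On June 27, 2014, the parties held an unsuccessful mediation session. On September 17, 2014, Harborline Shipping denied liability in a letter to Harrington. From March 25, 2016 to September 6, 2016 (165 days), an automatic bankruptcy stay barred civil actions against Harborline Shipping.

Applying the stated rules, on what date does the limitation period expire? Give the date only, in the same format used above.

July 30, 2018

The limitation period began to run on February 15, 2014.
Adding the 4 years base period to February 15, 2014 gives a deadline of February 15, 2018, before any tolling.
The automatic bankruptcy stay from March 25, 2016 to September 6, 2016 tolled the period for 165 days, extending the deadline to July 30, 2018.
The other events in the timeline have no effect on the limitation period under the stated rules.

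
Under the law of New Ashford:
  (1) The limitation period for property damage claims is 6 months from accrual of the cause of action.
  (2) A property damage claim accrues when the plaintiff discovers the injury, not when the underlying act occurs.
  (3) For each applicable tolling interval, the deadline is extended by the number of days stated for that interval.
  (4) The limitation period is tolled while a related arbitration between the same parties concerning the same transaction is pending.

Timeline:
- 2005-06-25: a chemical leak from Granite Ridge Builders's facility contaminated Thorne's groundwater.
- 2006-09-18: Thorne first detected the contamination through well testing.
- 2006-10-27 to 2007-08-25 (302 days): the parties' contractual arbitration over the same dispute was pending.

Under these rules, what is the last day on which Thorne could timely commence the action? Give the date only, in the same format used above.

The claim did not accrue until Thorne discovered the injury on 2006-09-18; the 2005-06-25 act date does not start the clock under the stated rule.
Adding the 6 months base period to 2006-09-18 gives a deadline of 2007-03-18, before any tolling.
Because the pending related arbitration ran from 2006-10-27 to 2007-08-25, the deadline is extended by 302 days to 2008-01-14.

2008-01-14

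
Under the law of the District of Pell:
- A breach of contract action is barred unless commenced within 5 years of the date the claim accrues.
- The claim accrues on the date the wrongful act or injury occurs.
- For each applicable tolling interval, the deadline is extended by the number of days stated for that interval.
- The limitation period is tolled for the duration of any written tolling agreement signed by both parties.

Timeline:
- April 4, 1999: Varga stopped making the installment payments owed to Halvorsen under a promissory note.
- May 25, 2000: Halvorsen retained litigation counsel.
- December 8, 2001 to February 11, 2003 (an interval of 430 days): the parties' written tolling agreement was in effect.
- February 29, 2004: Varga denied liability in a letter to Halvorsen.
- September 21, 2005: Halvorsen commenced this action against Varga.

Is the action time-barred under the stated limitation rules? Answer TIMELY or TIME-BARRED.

The limitation period began to run on April 4, 1999.
The untolled deadline — 5 years after April 4, 1999 — is April 4, 2004.
Because the written tolling agreement ran from December 8, 2001 to February 11, 2003, the deadline is extended by 430 days to June 8, 2005.
None of the other events listed affects the running of the period under the stated rules.
Filing on September 21, 2005 missed the June 8, 2005 deadline — the action is time-barred.

TIME-BARRED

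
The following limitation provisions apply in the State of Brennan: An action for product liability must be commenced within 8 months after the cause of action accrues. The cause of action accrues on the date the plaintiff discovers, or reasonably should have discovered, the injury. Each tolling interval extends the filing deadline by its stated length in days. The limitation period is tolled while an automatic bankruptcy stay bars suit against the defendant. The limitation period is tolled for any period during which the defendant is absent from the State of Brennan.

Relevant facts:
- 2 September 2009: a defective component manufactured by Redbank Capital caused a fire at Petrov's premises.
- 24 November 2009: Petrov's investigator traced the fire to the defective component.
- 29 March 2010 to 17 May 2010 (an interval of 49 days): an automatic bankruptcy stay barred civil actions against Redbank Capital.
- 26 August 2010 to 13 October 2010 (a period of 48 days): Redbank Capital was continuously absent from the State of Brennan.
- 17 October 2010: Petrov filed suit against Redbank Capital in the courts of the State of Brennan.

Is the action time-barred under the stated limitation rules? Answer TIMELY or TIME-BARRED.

TIMELY

Under the discovery rule, the claim accrued on 24 November 2009, when Petrov discovered the injury — not on the 2 September 2009 date of the underlying act.
Adding the 8 months base period to 24 November 2009 gives a deadline of 24 July 2010, before any tolling.
The automatic bankruptcy stay from 29 March 2010 to 17 May 2010 tolled the period for 49 days, extending the deadline to 11 September 2010.
The defendant's absence from the jurisdiction from 26 August 2010 to 13 October 2010 tolled the period for 48 days, extending the deadline to 29 October 2010.
The 17 October 2010 filing precedes the 29 October 2010 deadline; the claim is timely.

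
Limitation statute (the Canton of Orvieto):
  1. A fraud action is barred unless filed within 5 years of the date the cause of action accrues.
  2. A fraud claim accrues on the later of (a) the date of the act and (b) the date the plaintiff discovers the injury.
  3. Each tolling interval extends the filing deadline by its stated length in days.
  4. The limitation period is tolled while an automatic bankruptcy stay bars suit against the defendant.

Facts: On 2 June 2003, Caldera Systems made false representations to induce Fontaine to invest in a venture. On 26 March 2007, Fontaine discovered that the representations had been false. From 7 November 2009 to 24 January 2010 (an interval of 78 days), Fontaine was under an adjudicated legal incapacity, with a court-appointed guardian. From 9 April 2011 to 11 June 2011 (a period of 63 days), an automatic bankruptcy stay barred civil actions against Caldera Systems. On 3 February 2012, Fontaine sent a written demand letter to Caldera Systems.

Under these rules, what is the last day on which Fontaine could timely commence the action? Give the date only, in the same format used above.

The claim accrued on 26 March 2007 — the later of the 2 June 2003 act and the 26 March 2007 discovery.
The untolled deadline — 5 years after 26 March 2007 — is 26 March 2012.
The period was tolled for 63 days by the automatic bankruptcy stay (9 April 2011 to 11 June 2011), pushing the deadline to 28 May 2012.
Although the plaintiff's incapacity ran from 7 November 2009 to 24 January 2010, the stated rules do not make that a tolling event, so it is disregarded.
None of the other events listed affects the running of the period under the stated rules.

28 May 2012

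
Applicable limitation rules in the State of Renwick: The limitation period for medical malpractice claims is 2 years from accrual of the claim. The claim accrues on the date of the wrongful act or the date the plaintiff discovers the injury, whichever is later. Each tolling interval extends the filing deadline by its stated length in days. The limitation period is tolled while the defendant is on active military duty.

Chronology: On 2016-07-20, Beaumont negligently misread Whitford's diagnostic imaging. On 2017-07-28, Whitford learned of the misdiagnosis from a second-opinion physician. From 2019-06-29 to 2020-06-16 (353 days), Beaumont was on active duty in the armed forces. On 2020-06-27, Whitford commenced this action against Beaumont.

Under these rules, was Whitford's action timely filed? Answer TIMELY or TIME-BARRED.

TIMELY

Because discovery on 2017-07-28 post-dates the 2016-07-20 act, accrual under the later-of rule falls on 2017-07-28.
The untolled deadline — 2 years after 2017-07-28 — is 2019-07-28.
Because the defendant's active military service ran from 2019-06-29 to 2020-06-16, the deadline is extended by 353 days to 2020-07-15.
The 2020-06-27 filing precedes the 2020-07-15 deadline; the claim is timely.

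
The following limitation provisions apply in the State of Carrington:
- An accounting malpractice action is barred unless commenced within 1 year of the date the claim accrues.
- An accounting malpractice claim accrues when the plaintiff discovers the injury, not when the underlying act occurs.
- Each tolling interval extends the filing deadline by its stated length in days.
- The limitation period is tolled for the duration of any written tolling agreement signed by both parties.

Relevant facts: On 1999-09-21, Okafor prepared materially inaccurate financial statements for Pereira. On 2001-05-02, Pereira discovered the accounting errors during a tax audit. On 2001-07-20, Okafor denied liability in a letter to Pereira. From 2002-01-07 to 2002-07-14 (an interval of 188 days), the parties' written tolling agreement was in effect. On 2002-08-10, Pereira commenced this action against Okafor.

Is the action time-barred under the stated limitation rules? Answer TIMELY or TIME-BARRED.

TIMELY

Accrual is tied to discovery, so the period began on 2001-05-02 rather than on 1999-09-21 when the act occurred.
1 year from 2001-05-02 is 2002-05-02.
The period was tolled for 188 days by the written tolling agreement (2002-01-07 to 2002-07-14), pushing the deadline to 2002-11-06.
None of the other events listed affects the running of the period under the stated rules.
Pereira filed on 2002-08-10, before the 2002-11-06 deadline, so the action is timely.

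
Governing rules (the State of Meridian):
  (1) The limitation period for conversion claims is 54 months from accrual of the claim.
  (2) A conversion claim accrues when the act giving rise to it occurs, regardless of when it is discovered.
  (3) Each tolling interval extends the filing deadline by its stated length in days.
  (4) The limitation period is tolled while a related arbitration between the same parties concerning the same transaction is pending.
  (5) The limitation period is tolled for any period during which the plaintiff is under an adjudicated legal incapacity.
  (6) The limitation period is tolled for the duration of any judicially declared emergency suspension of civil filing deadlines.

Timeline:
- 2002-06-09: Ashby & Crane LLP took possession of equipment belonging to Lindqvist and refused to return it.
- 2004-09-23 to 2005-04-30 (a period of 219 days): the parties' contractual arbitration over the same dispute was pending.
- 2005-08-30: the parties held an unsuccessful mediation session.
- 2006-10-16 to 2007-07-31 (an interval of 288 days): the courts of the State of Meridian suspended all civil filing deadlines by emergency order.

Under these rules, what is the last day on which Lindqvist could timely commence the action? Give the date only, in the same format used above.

2008-04-29

The claim accrued on 2002-06-09, when the wrongful act occurred.
The untolled deadline — 54 months after 2002-06-09 — is 2006-12-09.
Because the pending related arbitration ran from 2004-09-23 to 2005-04-30, the deadline is extended by 219 days to 2007-07-16.
The period was tolled for 288 days by the emergency suspension of filing deadlines (2006-10-16 to 2007-07-31), pushing the deadline to 2008-04-29.
Nothing else in the chronology tolls or restarts the period.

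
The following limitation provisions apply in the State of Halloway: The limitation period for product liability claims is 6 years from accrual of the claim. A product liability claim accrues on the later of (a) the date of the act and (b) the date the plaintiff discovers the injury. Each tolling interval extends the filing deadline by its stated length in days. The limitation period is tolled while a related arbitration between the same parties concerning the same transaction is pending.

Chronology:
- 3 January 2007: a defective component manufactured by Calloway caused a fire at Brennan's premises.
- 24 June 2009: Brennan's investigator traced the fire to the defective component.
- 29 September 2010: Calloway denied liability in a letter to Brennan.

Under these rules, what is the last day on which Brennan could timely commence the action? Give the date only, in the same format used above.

Taking the later of the act (3 January 2007) and discovery (24 June 2009), the claim accrued on 24 June 2009.
Adding the 6 years base period to 24 June 2009 gives a deadline of 24 June 2015, before any tolling.
None of the other events listed affects the running of the period under the stated rules.

24 June 2015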